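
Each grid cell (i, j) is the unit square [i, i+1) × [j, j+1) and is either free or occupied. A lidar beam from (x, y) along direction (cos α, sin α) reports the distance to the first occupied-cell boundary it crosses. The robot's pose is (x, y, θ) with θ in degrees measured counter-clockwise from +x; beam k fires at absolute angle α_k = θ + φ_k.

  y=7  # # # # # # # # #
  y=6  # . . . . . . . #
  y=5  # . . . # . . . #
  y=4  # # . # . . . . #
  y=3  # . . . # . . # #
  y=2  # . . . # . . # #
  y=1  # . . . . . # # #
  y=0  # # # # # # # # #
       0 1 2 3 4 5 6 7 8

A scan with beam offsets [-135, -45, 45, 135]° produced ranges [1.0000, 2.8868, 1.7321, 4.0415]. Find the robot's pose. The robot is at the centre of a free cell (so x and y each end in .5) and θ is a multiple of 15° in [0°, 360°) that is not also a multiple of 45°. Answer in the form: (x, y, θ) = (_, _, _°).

(x, y, θ) = (6.5, 4.5, 105°)

The pose lattice has 33·16 = 528 candidates. Test each by forward raycasting.
  (5.5, 1.5, 210°): beam 1 = 5.6940 ≠ 1.0000 ✗
  (3.5, 3.5, 300°): beam 1 = 1.9319 ≠ 1.0000 ✗
  (1.5, 5.5, 75°): beam 1 = 0.5774 ≠ 1.0000 ✗
  (2.5, 5.5, 330°): beam 1 = 1.5529 ≠ 1.0000 ✗
  (2.5, 4.5, 240°): beam 1 = 2.5882 ≠ 1.0000 ✗
  …
  (6.5, 4.5, 105°): r_1=1.0000, r_2=2.8868, r_3=1.7321, r_4=4.0415 — all match ✓
Only this pose fits every beam.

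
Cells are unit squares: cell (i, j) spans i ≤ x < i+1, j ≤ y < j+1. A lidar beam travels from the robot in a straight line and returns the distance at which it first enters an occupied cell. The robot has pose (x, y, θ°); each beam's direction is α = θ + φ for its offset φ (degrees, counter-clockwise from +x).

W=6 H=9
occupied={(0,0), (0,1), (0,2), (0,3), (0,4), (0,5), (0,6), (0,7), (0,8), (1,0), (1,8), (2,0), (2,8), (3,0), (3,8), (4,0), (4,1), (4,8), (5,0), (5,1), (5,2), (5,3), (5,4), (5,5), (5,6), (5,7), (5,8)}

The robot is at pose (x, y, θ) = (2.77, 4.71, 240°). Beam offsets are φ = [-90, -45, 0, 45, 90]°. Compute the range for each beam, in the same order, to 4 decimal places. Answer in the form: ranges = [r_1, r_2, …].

beam 1: φ=-90°, α=150°
  cosα=-0.8660 sinα=0.5000 | (2,4) | tMaxX 0.8891 tMaxY 0.5800 | tΔX 1.1547 tΔY 2.0000
    t=0.5800 [y] (2,5)
    t=0.8891 [x] (1,5)
    t=2.0438 [x] (0,5) — stop
  → r_1 = 2.0438
beam 2: φ=-45°, α=195°
  cosα=-0.9659 sinα=-0.2588 | (2,4) | tMaxX 0.7972 tMaxY 2.7432 | tΔX 1.0353 tΔY 3.8637
    t=0.7972 [x] (1,4)
    t=1.8324 [x] (0,4) — stop
  → r_2 = 1.8324
beam 3: φ=0°, α=240°
  cosα=-0.5000 sinα=-0.8660 | (2,4) | tMaxX 1.5400 tMaxY 0.8198 | tΔX 2.0000 tΔY 1.1547
    t=0.8198 [y] (2,3)
    t=1.5400 [x] (1,3)
    t=1.9745 [y] (1,2)
    t=3.1292 [y] (1,1)
    t=3.5400 [x] (0,1) — stop
  → r_3 = 3.5400
beam 4: φ=45°, α=285°
  cosα=0.2588 sinα=-0.9659 | (2,4) | tMaxX 0.8887 tMaxY 0.7350 | tΔX 3.8637 tΔY 1.0353
    t=0.7350 [y] (2,3)
    t=0.8887 [x] (3,3)
    t=1.7703 [y] (3,2)
    t=2.8056 [y] (3,1)
    t=3.8409 [y] (3,0) — stop
  → r_4 = 3.8409
beam 5: φ=90°, α=330°
  cosα=0.8660 sinα=-0.5000 | (2,4) | tMaxX 0.2656 tMaxY 1.4200 | tΔX 1.1547 tΔY 2.0000
    t=0.2656 [x] (3,4)
    t=1.4200 [y] (3,3)
    t=1.4203 [x] (4,3)
    t=2.5750 [x] (5,3) — stop
  → r_5 = 2.5750

ranges = [2.0438, 1.8324, 3.5400, 3.8409, 2.5750]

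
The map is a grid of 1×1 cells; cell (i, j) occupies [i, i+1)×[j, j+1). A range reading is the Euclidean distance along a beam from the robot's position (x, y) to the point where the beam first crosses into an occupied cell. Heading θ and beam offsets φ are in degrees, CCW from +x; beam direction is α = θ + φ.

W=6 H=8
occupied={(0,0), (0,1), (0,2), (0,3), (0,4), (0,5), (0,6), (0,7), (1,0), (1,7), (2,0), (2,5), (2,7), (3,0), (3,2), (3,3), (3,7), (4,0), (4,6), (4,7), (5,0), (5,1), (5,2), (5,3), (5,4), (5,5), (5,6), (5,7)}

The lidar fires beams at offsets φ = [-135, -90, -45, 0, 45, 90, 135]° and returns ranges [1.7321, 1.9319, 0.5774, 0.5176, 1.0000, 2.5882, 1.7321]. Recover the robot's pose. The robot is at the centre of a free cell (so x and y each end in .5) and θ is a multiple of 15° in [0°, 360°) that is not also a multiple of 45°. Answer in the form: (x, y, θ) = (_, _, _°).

(x, y, θ) = (1.5, 3.5, 195°)

The pose lattice has 20·16 = 320 candidates. Test each by forward raycasting.
  (3.5, 1.5, 105°): beam 1 = 1.0000 ≠ 1.7321 ✗
  (1.5, 5.5, 15°): beam 1 = 1.0000 ≠ 1.7321 ✗
  (2.5, 2.5, 210°): beam 1 = 4.6587 ≠ 1.7321 ✗
  (3.5, 6.5, 75°): beam 1 = 3.0000 ≠ 1.7321 ✗
  …
  (1.5, 3.5, 195°): r_1=1.7321, r_2=1.9319, r_3=0.5774, r_4=0.5176, r_5=1.0000, r_6=2.5882, r_7=1.7321 — all match ✓
Only this pose fits every beam.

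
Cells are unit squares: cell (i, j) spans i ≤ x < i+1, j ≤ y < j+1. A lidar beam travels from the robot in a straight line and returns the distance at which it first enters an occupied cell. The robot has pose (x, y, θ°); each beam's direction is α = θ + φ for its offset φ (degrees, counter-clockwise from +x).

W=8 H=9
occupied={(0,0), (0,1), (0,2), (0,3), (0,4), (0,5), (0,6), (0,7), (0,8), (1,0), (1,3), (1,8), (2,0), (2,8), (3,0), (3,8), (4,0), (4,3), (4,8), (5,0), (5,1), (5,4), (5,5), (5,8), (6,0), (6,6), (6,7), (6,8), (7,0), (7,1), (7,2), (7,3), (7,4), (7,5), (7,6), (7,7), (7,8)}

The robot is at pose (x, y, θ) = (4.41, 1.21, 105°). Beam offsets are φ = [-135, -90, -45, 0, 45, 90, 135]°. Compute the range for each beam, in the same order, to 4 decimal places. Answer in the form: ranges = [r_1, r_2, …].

beam 1: φ=-135°, α=330°
  cosα=0.8660 sinα=-0.5000 | (4,1) | tMaxX 0.6813 tMaxY 0.4200 | tΔX 1.1547 tΔY 2.0000
    t=0.4200 [y] (4,0) — stop
  → r_1 = 0.4200
beam 2: φ=-90°, α=15°
  cosα=0.9659 sinα=0.2588 | (4,1) | tMaxX 0.6108 tMaxY 3.0523 | tΔX 1.0353 tΔY 3.8637
    t=0.6108 [x] (5,1) — stop
  → r_2 = 0.6108
beam 3: φ=-45°, α=60°
  cosα=0.5000 sinα=0.8660 | (4,1) | tMaxX 1.1800 tMaxY 0.9122 | tΔX 2.0000 tΔY 1.1547
    t=0.9122 [y] (4,2)
    t=1.1800 [x] (5,2)
    t=2.0669 [y] (5,3)
    t=3.1800 [x] (6,3)
    t=3.2216 [y] (6,4)
    t=4.3763 [y] (6,5)
    t=5.1800 [x] (7,5) — stop
  → r_3 = 5.1800
beam 4: φ=0°, α=105°
  cosα=-0.2588 sinα=0.9659 | (4,1) | tMaxX 1.5841 tMaxY 0.8179 | tΔX 3.8637 tΔY 1.0353
    t=0.8179 [y] (4,2)
    t=1.5841 [x] (3,2)
    t=1.8531 [y] (3,3)
    t=2.8884 [y] (3,4)
    t=3.9237 [y] (3,5)
    t=4.9590 [y] (3,6)
    t=5.4478 [x] (2,6)
    t=5.9942 [y] (2,7)
    t=7.0295 [y] (2,8) — stop
  → r_4 = 7.0295
beam 5: φ=45°, α=150°
  cosα=-0.8660 sinα=0.5000 | (4,1) | tMaxX 0.4734 tMaxY 1.5800 | tΔX 1.1547 tΔY 2.0000
    t=0.4734 [x] (3,1)
    t=1.5800 [y] (3,2)
    t=1.6281 [x] (2,2)
    t=2.7828 [x] (1,2)
    t=3.5800 [y] (1,3) — stop
  → r_5 = 3.5800
beam 6: φ=90°, α=195°
  cosα=-0.9659 sinα=-0.2588 | (4,1) | tMaxX 0.4245 tMaxY 0.8114 | tΔX 1.0353 tΔY 3.8637
    t=0.4245 [x] (3,1)
    t=0.8114 [y] (3,0) — stop
  → r_6 = 0.8114
beam 7: φ=135°, α=240°
  cosα=-0.5000 sinα=-0.8660 | (4,1) | tMaxX 0.8200 tMaxY 0.2425 | tΔX 2.0000 tΔY 1.1547
    t=0.2425 [y] (4,0) — stop
  → r_7 = 0.2425

ranges = [0.4200, 0.6108, 5.1800, 7.0295, 3.5800, 0.8114, 0.2425]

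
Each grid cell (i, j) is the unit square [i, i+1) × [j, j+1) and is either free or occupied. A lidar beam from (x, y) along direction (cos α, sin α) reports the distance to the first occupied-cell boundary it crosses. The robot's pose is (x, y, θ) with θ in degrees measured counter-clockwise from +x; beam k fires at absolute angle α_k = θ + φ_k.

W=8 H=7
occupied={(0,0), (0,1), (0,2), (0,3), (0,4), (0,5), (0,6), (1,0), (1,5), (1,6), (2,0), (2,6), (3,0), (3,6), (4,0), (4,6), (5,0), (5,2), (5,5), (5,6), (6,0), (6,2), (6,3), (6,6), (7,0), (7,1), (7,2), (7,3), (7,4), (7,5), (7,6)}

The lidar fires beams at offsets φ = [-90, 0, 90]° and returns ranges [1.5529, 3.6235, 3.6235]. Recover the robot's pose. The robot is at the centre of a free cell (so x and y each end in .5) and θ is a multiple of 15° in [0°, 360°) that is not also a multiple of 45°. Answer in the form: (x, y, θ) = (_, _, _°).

(x, y, θ) = (2.5, 4.5, 255°)

Candidates: 25 free-cell centres × 16 headings = 400 poses. Raycast each; keep the one whose scan matches to 4 dp.
  (4.5, 5.5, 150°): beam 1 = 0.5774 ≠ 1.5529 ✗
  (1.5, 3.5, 30°): beam 1 = 2.8868 ≠ 1.5529 ✗
  (4.5, 4.5, 75°): beam 1 = 1.9319 ≠ 1.5529 ✗
  …
  (2.5, 4.5, 255°): r_1=1.5529, r_2=3.6235, r_3=3.6235 — all match ✓
Only this pose fits every beam.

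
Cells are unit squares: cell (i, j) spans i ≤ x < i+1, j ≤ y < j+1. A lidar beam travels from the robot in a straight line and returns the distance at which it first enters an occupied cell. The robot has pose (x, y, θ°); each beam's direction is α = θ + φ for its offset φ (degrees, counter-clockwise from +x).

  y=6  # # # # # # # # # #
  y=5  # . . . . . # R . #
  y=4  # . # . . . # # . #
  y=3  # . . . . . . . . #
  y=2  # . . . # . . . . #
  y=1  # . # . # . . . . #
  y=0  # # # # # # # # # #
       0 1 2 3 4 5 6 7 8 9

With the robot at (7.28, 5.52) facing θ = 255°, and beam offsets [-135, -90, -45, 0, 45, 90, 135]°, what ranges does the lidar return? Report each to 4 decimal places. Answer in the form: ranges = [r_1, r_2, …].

ranges = [0.5543, 0.2899, 0.3233, 0.5383, 0.6004, 1.7807, 0.9600]

beam 1: φ=-135°, α=120°
  dir = (cos 120°, sin 120°) = (-0.5000, 0.8660); from cell (7,5)
  next x-line at t=0.5600, next y-line at t=0.5543; Δt_x=2.0000, Δt_y=1.1547
    y: enter (7,6) at t=0.5543 ← occupied
  → r_1 = 0.5543
beam 2: φ=-90°, α=165°
  dir = (cos 165°, sin 165°) = (-0.9659, 0.2588); from cell (7,5)
  next x-line at t=0.2899, next y-line at t=1.8546; Δt_x=1.0353, Δt_y=3.8637
    x: enter (6,5) at t=0.2899 ← occupied
  → r_2 = 0.2899
beam 3: φ=-45°, α=210°
  dir = (cos 210°, sin 210°) = (-0.8660, -0.5000); from cell (7,5)
  next x-line at t=0.3233, next y-line at t=1.0400; Δt_x=1.1547, Δt_y=2.0000
    x: enter (6,5) at t=0.3233 ← occupied
  → r_3 = 0.3233
beam 4: φ=0°, α=255°
  dir = (cos 255°, sin 255°) = (-0.2588, -0.9659); from cell (7,5)
  next x-line at t=1.0818, next y-line at t=0.5383; Δt_x=3.8637, Δt_y=1.0353
    y: enter (7,4) at t=0.5383 ← occupied
  → r_4 = 0.5383
beam 5: φ=45°, α=300°
  dir = (cos 300°, sin 300°) = (0.5000, -0.8660); from cell (7,5)
  next x-line at t=1.4400, next y-line at t=0.6004; Δt_x=2.0000, Δt_y=1.1547
    y: enter (7,4) at t=0.6004 ← occupied
  → r_5 = 0.6004
beam 6: φ=90°, α=345°
  dir = (cos 345°, sin 345°) = (0.9659, -0.2588); from cell (7,5)
  next x-line at t=0.7454, next y-line at t=2.0091; Δt_x=1.0353, Δt_y=3.8637
    x: enter (8,5) at t=0.7454
    x: enter (9,5) at t=1.7807 ← occupied
  → r_6 = 1.7807
beam 7: φ=135°, α=30°
  dir = (cos 30°, sin 30°) = (0.8660, 0.5000); from cell (7,5)
  next x-line at t=0.8314, next y-line at t=0.9600; Δt_x=1.1547, Δt_y=2.0000
    x: enter (8,5) at t=0.8314
    y: enter (8,6) at t=0.9600 ← occupied
  → r_7 = 0.9600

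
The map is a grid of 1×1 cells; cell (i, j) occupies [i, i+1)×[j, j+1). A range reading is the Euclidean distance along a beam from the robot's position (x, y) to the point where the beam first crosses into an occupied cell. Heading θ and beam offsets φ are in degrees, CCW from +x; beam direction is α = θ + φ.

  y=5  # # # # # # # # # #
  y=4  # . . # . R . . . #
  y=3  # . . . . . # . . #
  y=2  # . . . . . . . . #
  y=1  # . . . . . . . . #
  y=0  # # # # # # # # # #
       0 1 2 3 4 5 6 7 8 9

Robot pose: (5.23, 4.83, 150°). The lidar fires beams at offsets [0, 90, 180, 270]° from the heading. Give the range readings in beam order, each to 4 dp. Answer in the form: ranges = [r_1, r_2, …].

beam 1: φ=0°, α=150°
  dir = (cos 150°, sin 150°) = (-0.8660, 0.5000); from cell (5,4)
  next x-line at t=0.2656, next y-line at t=0.3400; Δt_x=1.1547, Δt_y=2.0000
    x: enter (4,4) at t=0.2656
    y: enter (4,5) at t=0.3400 ← occupied
  → r_1 = 0.3400
beam 2: φ=90°, α=240°
  dir = (cos 240°, sin 240°) = (-0.5000, -0.8660); from cell (5,4)
  next x-line at t=0.4600, next y-line at t=0.9584; Δt_x=2.0000, Δt_y=1.1547
    x: enter (4,4) at t=0.4600
    y: enter (4,3) at t=0.9584
    y: enter (4,2) at t=2.1131
    x: enter (3,2) at t=2.4600
    y: enter (3,1) at t=3.2678
    y: enter (3,0) at t=4.4225 ← occupied
  → r_2 = 4.4225
beam 3: φ=180°, α=330°
  dir = (cos 330°, sin 330°) = (0.8660, -0.5000); from cell (5,4)
  next x-line at t=0.8891, next y-line at t=1.6600; Δt_x=1.1547, Δt_y=2.0000
    x: enter (6,4) at t=0.8891
    y: enter (6,3) at t=1.6600 ← occupied
  → r_3 = 1.6600
beam 4: φ=270°, α=60°
  dir = (cos 60°, sin 60°) = (0.5000, 0.8660); from cell (5,4)
  next x-line at t=1.5400, next y-line at t=0.1963; Δt_x=2.0000, Δt_y=1.1547
    y: enter (5,5) at t=0.1963 ← occupied
  → r_4 = 0.1963

ranges = [0.3400, 4.4225, 1.6600, 0.1963]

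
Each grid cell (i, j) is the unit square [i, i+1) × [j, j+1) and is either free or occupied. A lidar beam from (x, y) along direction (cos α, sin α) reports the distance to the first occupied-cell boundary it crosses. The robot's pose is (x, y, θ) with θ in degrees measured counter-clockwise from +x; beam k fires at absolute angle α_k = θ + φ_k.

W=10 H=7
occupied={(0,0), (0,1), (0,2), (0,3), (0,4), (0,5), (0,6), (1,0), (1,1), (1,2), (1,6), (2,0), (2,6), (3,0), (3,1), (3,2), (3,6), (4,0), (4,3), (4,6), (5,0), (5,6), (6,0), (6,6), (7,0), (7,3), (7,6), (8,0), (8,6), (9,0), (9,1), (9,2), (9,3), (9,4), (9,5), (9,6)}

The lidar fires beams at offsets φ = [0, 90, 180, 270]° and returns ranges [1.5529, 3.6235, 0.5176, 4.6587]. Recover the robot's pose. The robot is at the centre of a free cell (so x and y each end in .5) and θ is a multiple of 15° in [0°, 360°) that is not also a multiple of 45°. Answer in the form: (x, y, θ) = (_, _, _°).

(x, y, θ) = (4.5, 4.5, 105°)

The pose lattice has 34·16 = 544 candidates. Test each by forward raycasting.
  (5.5, 1.5, 165°): beam 2 = 0.5176 ≠ 3.6235 ✗
  (7.5, 4.5, 60°): beam 1 = 1.7321 ≠ 1.5529 ✗
  (8.5, 4.5, 60°): beam 1 = 1.0000 ≠ 1.5529 ✗
  …
  (4.5, 4.5, 105°): r_1=1.5529, r_2=3.6235, r_3=0.5176, r_4=4.6587 — all match ✓
Unique over the lattice → pose = (4.5, 4.5, 105°).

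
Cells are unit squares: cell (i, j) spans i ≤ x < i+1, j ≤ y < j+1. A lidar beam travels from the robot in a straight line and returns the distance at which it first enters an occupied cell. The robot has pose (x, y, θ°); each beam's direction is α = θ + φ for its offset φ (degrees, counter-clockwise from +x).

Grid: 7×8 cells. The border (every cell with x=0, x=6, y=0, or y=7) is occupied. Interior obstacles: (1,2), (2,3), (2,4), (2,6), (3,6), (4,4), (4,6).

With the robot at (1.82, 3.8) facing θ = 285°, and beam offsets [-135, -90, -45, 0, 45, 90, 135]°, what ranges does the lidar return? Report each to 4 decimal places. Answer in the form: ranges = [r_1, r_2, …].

beam 1: φ=-135°, α=150°
  dir = (cos 150°, sin 150°) = (-0.8660, 0.5000); from cell (1,3)
  next x-line at t=0.9469, next y-line at t=0.4000; Δt_x=1.1547, Δt_y=2.0000
    y: enter (1,4) at t=0.4000
    x: enter (0,4) at t=0.9469 ← occupied
  → r_1 = 0.9469
beam 2: φ=-90°, α=195°
  dir = (cos 195°, sin 195°) = (-0.9659, -0.2588); from cell (1,3)
  next x-line at t=0.8489, next y-line at t=3.0910; Δt_x=1.0353, Δt_y=3.8637
    x: enter (0,3) at t=0.8489 ← occupied
  → r_2 = 0.8489
beam 3: φ=-45°, α=240°
  dir = (cos 240°, sin 240°) = (-0.5000, -0.8660); from cell (1,3)
  next x-line at t=1.6400, next y-line at t=0.9238; Δt_x=2.0000, Δt_y=1.1547
    y: enter (1,2) at t=0.9238 ← occupied
  → r_3 = 0.9238
beam 4: φ=0°, α=285°
  dir = (cos 285°, sin 285°) = (0.2588, -0.9659); from cell (1,3)
  next x-line at t=0.6955, next y-line at t=0.8282; Δt_x=3.8637, Δt_y=1.0353
    x: enter (2,3) at t=0.6955 ← occupied
  → r_4 = 0.6955
beam 5: φ=45°, α=330°
  dir = (cos 330°, sin 330°) = (0.8660, -0.5000); from cell (1,3)
  next x-line at t=0.2078, next y-line at t=1.6000; Δt_x=1.1547, Δt_y=2.0000
    x: enter (2,3) at t=0.2078 ← occupied
  → r_5 = 0.2078
beam 6: φ=90°, α=15°
  dir = (cos 15°, sin 15°) = (0.9659, 0.2588); from cell (1,3)
  next x-line at t=0.1863, next y-line at t=0.7727; Δt_x=1.0353, Δt_y=3.8637
    x: enter (2,3) at t=0.1863 ← occupied
  → r_6 = 0.1863
beam 7: φ=135°, α=60°
  dir = (cos 60°, sin 60°) = (0.5000, 0.8660); from cell (1,3)
  next x-line at t=0.3600, next y-line at t=0.2309; Δt_x=2.0000, Δt_y=1.1547
    y: enter (1,4) at t=0.2309
    x: enter (2,4) at t=0.3600 ← occupied
  → r_7 = 0.3600

ranges = [0.9469, 0.8489, 0.9238, 0.6955, 0.2078, 0.1863, 0.3600]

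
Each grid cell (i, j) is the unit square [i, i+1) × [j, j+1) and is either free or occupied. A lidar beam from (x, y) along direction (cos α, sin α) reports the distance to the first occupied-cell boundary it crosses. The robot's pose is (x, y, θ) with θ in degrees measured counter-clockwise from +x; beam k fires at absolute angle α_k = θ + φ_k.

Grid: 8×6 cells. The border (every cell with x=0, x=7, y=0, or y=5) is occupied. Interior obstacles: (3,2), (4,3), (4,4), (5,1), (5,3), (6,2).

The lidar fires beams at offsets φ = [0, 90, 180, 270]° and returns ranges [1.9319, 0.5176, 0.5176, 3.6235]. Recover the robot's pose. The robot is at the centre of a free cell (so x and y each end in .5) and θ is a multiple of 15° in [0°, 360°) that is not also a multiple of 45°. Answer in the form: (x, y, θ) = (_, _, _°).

(x, y, θ) = (1.5, 4.5, 15°)

The pose lattice has 18·16 = 288 candidates. Test each by forward raycasting.
  (5.5, 4.5, 330°): beam 1 = 1.7321 ≠ 1.9319 ✗
  (3.5, 3.5, 30°): beam 1 = 0.5774 ≠ 1.9319 ✗
  (3.5, 1.5, 15°): beam 1 = 1.5529 ≠ 1.9319 ✗
  (6.5, 4.5, 165°): beam 1 = 1.5529 ≠ 1.9319 ✗
  …
  (1.5, 4.5, 15°): r_1=1.9319, r_2=0.5176, r_3=0.5176, r_4=3.6235 — all match ✓
Only this pose fits every beam.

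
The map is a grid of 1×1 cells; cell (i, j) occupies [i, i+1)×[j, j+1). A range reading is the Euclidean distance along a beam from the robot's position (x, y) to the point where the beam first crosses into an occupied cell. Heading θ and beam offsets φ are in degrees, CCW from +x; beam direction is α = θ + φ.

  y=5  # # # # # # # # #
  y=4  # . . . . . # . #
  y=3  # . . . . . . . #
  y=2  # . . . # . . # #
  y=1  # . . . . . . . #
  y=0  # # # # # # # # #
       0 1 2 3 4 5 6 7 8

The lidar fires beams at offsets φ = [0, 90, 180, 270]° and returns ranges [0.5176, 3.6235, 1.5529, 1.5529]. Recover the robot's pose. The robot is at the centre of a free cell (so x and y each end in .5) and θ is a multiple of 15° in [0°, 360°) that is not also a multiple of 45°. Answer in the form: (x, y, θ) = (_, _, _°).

(x, y, θ) = (4.5, 4.5, 105°)

Enumerate (i+0.5, j+0.5, θ) over the 25 free cells and 16 admissible headings. For each, cast all 4 beams and compare to the given ranges.
  (1.5, 2.5, 300°): beam 1 = 1.7321 ≠ 0.5176 ✗
  (6.5, 3.5, 285°): beam 1 = 2.5882 ≠ 0.5176 ✗
  (5.5, 1.5, 255°): beam 2 = 1.9319 ≠ 3.6235 ✗
  (7.5, 4.5, 120°): beam 1 = 0.5774 ≠ 0.5176 ✗
  …
  (4.5, 4.5, 105°): r_1=0.5176, r_2=3.6235, r_3=1.5529, r_4=1.5529 — all match ✓
Only this pose fits every beam.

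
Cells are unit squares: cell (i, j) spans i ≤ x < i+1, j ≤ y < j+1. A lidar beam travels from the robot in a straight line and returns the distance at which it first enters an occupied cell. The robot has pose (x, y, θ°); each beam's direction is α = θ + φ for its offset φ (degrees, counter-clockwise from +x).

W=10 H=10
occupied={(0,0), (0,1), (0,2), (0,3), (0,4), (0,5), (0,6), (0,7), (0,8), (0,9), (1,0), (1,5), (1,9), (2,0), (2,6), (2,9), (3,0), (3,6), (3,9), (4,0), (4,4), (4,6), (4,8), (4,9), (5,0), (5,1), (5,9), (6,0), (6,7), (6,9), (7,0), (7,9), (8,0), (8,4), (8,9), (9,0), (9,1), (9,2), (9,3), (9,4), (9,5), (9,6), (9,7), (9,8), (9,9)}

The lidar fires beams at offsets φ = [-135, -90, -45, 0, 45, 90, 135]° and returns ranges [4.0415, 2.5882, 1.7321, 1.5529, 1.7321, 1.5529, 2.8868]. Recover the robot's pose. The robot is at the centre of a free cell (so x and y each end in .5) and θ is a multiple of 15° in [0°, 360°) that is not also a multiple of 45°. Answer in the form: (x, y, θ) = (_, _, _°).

Enumerate (i+0.5, j+0.5, θ) over the 55 free cells and 16 admissible headings. For each, cast all 7 beams and compare to the given ranges.
  (5.5, 8.5, 165°): beam 1 = 1.0000 ≠ 4.0415 ✗
  (1.5, 8.5, 75°): beam 1 = 1.7321 ≠ 4.0415 ✗
  (6.5, 8.5, 105°): beam 1 = 2.8868 ≠ 4.0415 ✗
  …
  (2.5, 2.5, 195°): r_1=4.0415, r_2=2.5882, r_3=1.7321, r_4=1.5529, r_5=1.7321, r_6=1.5529, r_7=2.8868 — all match ✓
Unique over the lattice → pose = (2.5, 2.5, 195°).

(x, y, θ) = (2.5, 2.5, 195°)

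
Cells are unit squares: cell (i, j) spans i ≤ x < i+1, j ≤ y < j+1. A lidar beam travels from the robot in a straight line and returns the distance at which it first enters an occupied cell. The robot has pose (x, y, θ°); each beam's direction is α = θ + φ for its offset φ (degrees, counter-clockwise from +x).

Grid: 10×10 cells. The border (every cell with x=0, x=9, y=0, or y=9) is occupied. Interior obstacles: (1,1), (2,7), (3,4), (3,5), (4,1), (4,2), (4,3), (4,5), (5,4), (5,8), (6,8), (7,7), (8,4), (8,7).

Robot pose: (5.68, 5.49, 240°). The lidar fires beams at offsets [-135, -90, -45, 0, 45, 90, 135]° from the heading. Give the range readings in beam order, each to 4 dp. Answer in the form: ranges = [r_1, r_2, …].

beam 1: φ=-135°, α=105°
  cosα=-0.2588 sinα=0.9659 | (5,5) | tMaxX 2.6273 tMaxY 0.5280 | tΔX 3.8637 tΔY 1.0353
    t=0.5280 [y] (5,6)
    t=1.5633 [y] (5,7)
    t=2.5985 [y] (5,8) — stop
  → r_1 = 2.5985
beam 2: φ=-90°, α=150°
  cosα=-0.8660 sinα=0.5000 | (5,5) | tMaxX 0.7852 tMaxY 1.0200 | tΔX 1.1547 tΔY 2.0000
    t=0.7852 [x] (4,5) — stop
  → r_2 = 0.7852
beam 3: φ=-45°, α=195°
  cosα=-0.9659 sinα=-0.2588 | (5,5) | tMaxX 0.7040 tMaxY 1.8932 | tΔX 1.0353 tΔY 3.8637
    t=0.7040 [x] (4,5) — stop
  → r_3 = 0.7040
beam 4: φ=0°, α=240°
  cosα=-0.5000 sinα=-0.8660 | (5,5) | tMaxX 1.3600 tMaxY 0.5658 | tΔX 2.0000 tΔY 1.1547
    t=0.5658 [y] (5,4) — stop
  → r_4 = 0.5658
beam 5: φ=45°, α=285°
  cosα=0.2588 sinα=-0.9659 | (5,5) | tMaxX 1.2364 tMaxY 0.5073 | tΔX 3.8637 tΔY 1.0353
    t=0.5073 [y] (5,4) — stop
  → r_5 = 0.5073
beam 6: φ=90°, α=330°
  cosα=0.8660 sinα=-0.5000 | (5,5) | tMaxX 0.3695 tMaxY 0.9800 | tΔX 1.1547 tΔY 2.0000
    t=0.3695 [x] (6,5)
    t=0.9800 [y] (6,4)
    t=1.5242 [x] (7,4)
    t=2.6789 [x] (8,4) — stop
  → r_6 = 2.6789
beam 7: φ=135°, α=15°
  cosα=0.9659 sinα=0.2588 | (5,5) | tMaxX 0.3313 tMaxY 1.9705 | tΔX 1.0353 tΔY 3.8637
    t=0.3313 [x] (6,5)
    t=1.3666 [x] (7,5)
    t=1.9705 [y] (7,6)
    t=2.4018 [x] (8,6)
    t=3.4371 [x] (9,6) — stop
  → r_7 = 3.4371

ranges = [2.5985, 0.7852, 0.7040, 0.5658, 0.5073, 2.6789, 3.4371]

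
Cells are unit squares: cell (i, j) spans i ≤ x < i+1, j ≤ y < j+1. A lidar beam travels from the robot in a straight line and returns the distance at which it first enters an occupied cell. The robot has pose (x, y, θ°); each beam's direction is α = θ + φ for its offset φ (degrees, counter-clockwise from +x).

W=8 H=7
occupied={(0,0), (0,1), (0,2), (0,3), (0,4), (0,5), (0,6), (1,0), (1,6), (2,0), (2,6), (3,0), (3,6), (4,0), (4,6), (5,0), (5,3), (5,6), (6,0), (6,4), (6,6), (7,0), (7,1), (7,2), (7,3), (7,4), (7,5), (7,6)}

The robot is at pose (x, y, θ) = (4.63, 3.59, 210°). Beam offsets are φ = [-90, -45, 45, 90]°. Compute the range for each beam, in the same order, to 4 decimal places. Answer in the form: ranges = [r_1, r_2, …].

beam 1: φ=-90°, α=120°
  cosα=-0.5000 sinα=0.8660 | (4,3) | tMaxX 1.2600 tMaxY 0.4734 | tΔX 2.0000 tΔY 1.1547
    t=0.4734 [y] (4,4)
    t=1.2600 [x] (3,4)
    t=1.6281 [y] (3,5)
    t=2.7828 [y] (3,6) — stop
  → r_1 = 2.7828
beam 2: φ=-45°, α=165°
  cosα=-0.9659 sinα=0.2588 | (4,3) | tMaxX 0.6522 tMaxY 1.5841 | tΔX 1.0353 tΔY 3.8637
    t=0.6522 [x] (3,3)
    t=1.5841 [y] (3,4)
    t=1.6875 [x] (2,4)
    t=2.7228 [x] (1,4)
    t=3.7581 [x] (0,4) — stop
  → r_2 = 3.7581
beam 3: φ=45°, α=255°
  cosα=-0.2588 sinα=-0.9659 | (4,3) | tMaxX 2.4341 tMaxY 0.6108 | tΔX 3.8637 tΔY 1.0353
    t=0.6108 [y] (4,2)
    t=1.6461 [y] (4,1)
    t=2.4341 [x] (3,1)
    t=2.6814 [y] (3,0) — stop
  → r_3 = 2.6814
beam 4: φ=90°, α=300°
  cosα=0.5000 sinα=-0.8660 | (4,3) | tMaxX 0.7400 tMaxY 0.6813 | tΔX 2.0000 tΔY 1.1547
    t=0.6813 [y] (4,2)
    t=0.7400 [x] (5,2)
    t=1.8360 [y] (5,1)
    t=2.7400 [x] (6,1)
    t=2.9907 [y] (6,0) — stop
  → r_4 = 2.9907

ranges = [2.7828, 3.7581, 2.6814, 2.9907]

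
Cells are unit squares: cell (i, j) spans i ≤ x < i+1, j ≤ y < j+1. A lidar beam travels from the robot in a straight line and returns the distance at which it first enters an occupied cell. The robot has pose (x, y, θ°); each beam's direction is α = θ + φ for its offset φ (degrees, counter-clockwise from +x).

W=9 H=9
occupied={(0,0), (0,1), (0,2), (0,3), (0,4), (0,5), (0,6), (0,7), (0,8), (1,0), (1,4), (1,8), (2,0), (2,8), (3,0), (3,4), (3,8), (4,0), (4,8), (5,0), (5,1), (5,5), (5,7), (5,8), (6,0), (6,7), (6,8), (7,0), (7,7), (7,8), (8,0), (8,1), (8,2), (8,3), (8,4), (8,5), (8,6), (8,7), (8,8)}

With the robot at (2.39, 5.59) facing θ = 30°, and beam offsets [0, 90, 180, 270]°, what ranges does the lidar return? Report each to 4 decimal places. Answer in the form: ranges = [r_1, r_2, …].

ranges = [3.0138, 2.7800, 1.1800, 1.2200]

beam 1: φ=0°, α=30°
  d=(0.8660,0.5000)  start (2,5)  tX=0.7044 tY=0.8200  stride 1/|dx|=1.1547 1/|dy|=2.0000
    cross x-line → (3,5), t=0.7044
    cross y-line → (3,6), t=0.8200
    cross x-line → (4,6), t=1.8591
    cross y-line → (4,7), t=2.8200
    cross x-line → (5,7), t=3.0138 (wall)
  → r_1 = 3.0138
beam 2: φ=90°, α=120°
  d=(-0.5000,0.8660)  start (2,5)  tX=0.7800 tY=0.4734  stride 1/|dx|=2.0000 1/|dy|=1.1547
    cross y-line → (2,6), t=0.4734
    cross x-line → (1,6), t=0.7800
    cross y-line → (1,7), t=1.6281
    cross x-line → (0,7), t=2.7800 (wall)
  → r_2 = 2.7800
beam 3: φ=180°, α=210°
  d=(-0.8660,-0.5000)  start (2,5)  tX=0.4503 tY=1.1800  stride 1/|dx|=1.1547 1/|dy|=2.0000
    cross x-line → (1,5), t=0.4503
    cross y-line → (1,4), t=1.1800 (wall)
  → r_3 = 1.1800
beam 4: φ=270°, α=300°
  d=(0.5000,-0.8660)  start (2,5)  tX=1.2200 tY=0.6813  stride 1/|dx|=2.0000 1/|dy|=1.1547
    cross y-line → (2,4), t=0.6813
    cross x-line → (3,4), t=1.2200 (wall)
  → r_4 = 1.2200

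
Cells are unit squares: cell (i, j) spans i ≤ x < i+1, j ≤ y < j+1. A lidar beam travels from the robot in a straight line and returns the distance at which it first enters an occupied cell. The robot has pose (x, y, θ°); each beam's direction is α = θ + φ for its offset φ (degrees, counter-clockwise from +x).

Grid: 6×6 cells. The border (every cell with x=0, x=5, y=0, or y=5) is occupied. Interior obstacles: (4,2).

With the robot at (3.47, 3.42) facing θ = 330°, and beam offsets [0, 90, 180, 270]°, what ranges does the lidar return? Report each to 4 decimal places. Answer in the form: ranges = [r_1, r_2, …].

beam 1: φ=0°, α=330°
  dir = (cos 330°, sin 330°) = (0.8660, -0.5000); from cell (3,3)
  next x-line at t=0.6120, next y-line at t=0.8400; Δt_x=1.1547, Δt_y=2.0000
    x: enter (4,3) at t=0.6120
    y: enter (4,2) at t=0.8400 ← occupied
  → r_1 = 0.8400
beam 2: φ=90°, α=60°
  dir = (cos 60°, sin 60°) = (0.5000, 0.8660); from cell (3,3)
  next x-line at t=1.0600, next y-line at t=0.6697; Δt_x=2.0000, Δt_y=1.1547
    y: enter (3,4) at t=0.6697
    x: enter (4,4) at t=1.0600
    y: enter (4,5) at t=1.8244 ← occupied
  → r_2 = 1.8244
beam 3: φ=180°, α=150°
  dir = (cos 150°, sin 150°) = (-0.8660, 0.5000); from cell (3,3)
  next x-line at t=0.5427, next y-line at t=1.1600; Δt_x=1.1547, Δt_y=2.0000
    x: enter (2,3) at t=0.5427
    y: enter (2,4) at t=1.1600
    x: enter (1,4) at t=1.6974
    x: enter (0,4) at t=2.8521 ← occupied
  → r_3 = 2.8521
beam 4: φ=270°, α=240°
  dir = (cos 240°, sin 240°) = (-0.5000, -0.8660); from cell (3,3)
  next x-line at t=0.9400, next y-line at t=0.4850; Δt_x=2.0000, Δt_y=1.1547
    y: enter (3,2) at t=0.4850
    x: enter (2,2) at t=0.9400
    y: enter (2,1) at t=1.6397
    y: enter (2,0) at t=2.7944 ← occupied
  → r_4 = 2.7944

ranges = [0.8400, 1.8244, 2.8521, 2.7944]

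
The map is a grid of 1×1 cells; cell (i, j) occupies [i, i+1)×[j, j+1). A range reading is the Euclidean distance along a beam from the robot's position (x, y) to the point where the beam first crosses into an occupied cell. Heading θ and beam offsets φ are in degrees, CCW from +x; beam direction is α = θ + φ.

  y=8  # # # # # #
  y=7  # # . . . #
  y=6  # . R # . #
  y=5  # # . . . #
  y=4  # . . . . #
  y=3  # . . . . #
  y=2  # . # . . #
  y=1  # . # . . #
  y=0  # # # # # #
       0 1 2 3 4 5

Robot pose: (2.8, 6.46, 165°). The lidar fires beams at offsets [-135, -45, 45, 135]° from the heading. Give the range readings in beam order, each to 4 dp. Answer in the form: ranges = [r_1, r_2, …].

ranges = [0.2309, 1.6000, 0.9238, 0.4000]

beam 1: φ=-135°, α=30°
  d=(0.8660,0.5000)  start (2,6)  tX=0.2309 tY=1.0800  stride 1/|dx|=1.1547 1/|dy|=2.0000
    cross x-line → (3,6), t=0.2309 (wall)
  → r_1 = 0.2309
beam 2: φ=-45°, α=120°
  d=(-0.5000,0.8660)  start (2,6)  tX=1.6000 tY=0.6235  stride 1/|dx|=2.0000 1/|dy|=1.1547
    cross y-line → (2,7), t=0.6235
    cross x-line → (1,7), t=1.6000 (wall)
  → r_2 = 1.6000
beam 3: φ=45°, α=210°
  d=(-0.8660,-0.5000)  start (2,6)  tX=0.9238 tY=0.9200  stride 1/|dx|=1.1547 1/|dy|=2.0000
    cross y-line → (2,5), t=0.9200
    cross x-line → (1,5), t=0.9238 (wall)
  → r_3 = 0.9238
beam 4: φ=135°, α=300°
  d=(0.5000,-0.8660)  start (2,6)  tX=0.4000 tY=0.5312  stride 1/|dx|=2.0000 1/|dy|=1.1547
    cross x-line → (3,6), t=0.4000 (wall)
  → r_4 = 0.4000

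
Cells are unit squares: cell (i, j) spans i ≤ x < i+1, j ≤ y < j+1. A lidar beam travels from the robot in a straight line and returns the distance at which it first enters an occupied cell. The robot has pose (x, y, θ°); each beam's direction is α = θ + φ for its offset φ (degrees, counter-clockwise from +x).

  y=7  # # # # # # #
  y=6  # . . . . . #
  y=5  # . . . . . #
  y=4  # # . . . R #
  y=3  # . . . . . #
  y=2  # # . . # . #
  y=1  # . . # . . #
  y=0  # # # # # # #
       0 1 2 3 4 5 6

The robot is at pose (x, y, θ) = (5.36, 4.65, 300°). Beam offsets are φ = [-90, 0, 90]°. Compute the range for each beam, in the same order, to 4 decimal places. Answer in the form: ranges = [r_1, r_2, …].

ranges = [3.8798, 1.2800, 0.7390]

beam 1: φ=-90°, α=210°
  d=(-0.8660,-0.5000)  start (5,4)  tX=0.4157 tY=1.3000  stride 1/|dx|=1.1547 1/|dy|=2.0000
    cross x-line → (4,4), t=0.4157
    cross y-line → (4,3), t=1.3000
    cross x-line → (3,3), t=1.5704
    cross x-line → (2,3), t=2.7251
    cross y-line → (2,2), t=3.3000
    cross x-line → (1,2), t=3.8798 (wall)
  → r_1 = 3.8798
beam 2: φ=0°, α=300°
  d=(0.5000,-0.8660)  start (5,4)  tX=1.2800 tY=0.7506  stride 1/|dx|=2.0000 1/|dy|=1.1547
    cross y-line → (5,3), t=0.7506
    cross x-line → (6,3), t=1.2800 (wall)
  → r_2 = 1.2800
beam 3: φ=90°, α=30°
  d=(0.8660,0.5000)  start (5,4)  tX=0.7390 tY=0.7000  stride 1/|dx|=1.1547 1/|dy|=2.0000
    cross y-line → (5,5), t=0.7000
    cross x-line → (6,5), t=0.7390 (wall)
  → r_3 = 0.7390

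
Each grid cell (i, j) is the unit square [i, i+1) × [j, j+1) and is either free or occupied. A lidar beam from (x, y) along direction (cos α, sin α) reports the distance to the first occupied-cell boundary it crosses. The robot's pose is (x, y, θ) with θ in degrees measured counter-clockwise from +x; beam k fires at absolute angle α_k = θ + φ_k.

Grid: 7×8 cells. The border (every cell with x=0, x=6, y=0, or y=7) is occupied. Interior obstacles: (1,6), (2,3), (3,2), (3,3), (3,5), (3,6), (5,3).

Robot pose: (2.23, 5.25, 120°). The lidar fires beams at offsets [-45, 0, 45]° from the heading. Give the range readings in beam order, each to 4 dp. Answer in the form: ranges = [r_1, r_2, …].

beam 1: φ=-45°, α=75°
  direction (0.2588, 0.9659); cell (2,5); t to first gridline: x 2.9751, y 0.7765 (then +3.8637 / +1.0353)
    (2,6) via y @ 0.7765
    (2,7) via y @ 1.8117  # hit
  → r_1 = 1.8117
beam 2: φ=0°, α=120°
  direction (-0.5000, 0.8660); cell (2,5); t to first gridline: x 0.4600, y 0.8660 (then +2.0000 / +1.1547)
    (1,5) via x @ 0.4600
    (1,6) via y @ 0.8660  # hit
  → r_2 = 0.8660
beam 3: φ=45°, α=165°
  direction (-0.9659, 0.2588); cell (2,5); t to first gridline: x 0.2381, y 2.8978 (then +1.0353 / +3.8637)
    (1,5) via x @ 0.2381
    (0,5) via x @ 1.2734  # hit
  → r_3 = 1.2734

ranges = [1.8117, 0.8660, 1.2734]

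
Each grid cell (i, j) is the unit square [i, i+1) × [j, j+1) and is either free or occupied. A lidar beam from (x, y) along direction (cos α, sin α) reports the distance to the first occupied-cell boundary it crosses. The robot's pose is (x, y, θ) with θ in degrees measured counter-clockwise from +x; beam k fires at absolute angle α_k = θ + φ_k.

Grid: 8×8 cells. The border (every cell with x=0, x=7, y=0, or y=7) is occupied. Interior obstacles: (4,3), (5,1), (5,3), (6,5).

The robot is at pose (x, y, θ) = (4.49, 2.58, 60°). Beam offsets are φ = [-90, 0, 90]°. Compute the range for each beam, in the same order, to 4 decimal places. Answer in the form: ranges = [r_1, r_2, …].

beam 1: φ=-90°, α=330°
  dir = (cos 330°, sin 330°) = (0.8660, -0.5000); from cell (4,2)
  next x-line at t=0.5889, next y-line at t=1.1600; Δt_x=1.1547, Δt_y=2.0000
    x: enter (5,2) at t=0.5889
    y: enter (5,1) at t=1.1600 ← occupied
  → r_1 = 1.1600
beam 2: φ=0°, α=60°
  dir = (cos 60°, sin 60°) = (0.5000, 0.8660); from cell (4,2)
  next x-line at t=1.0200, next y-line at t=0.4850; Δt_x=2.0000, Δt_y=1.1547
    y: enter (4,3) at t=0.4850 ← occupied
  → r_2 = 0.4850
beam 3: φ=90°, α=150°
  dir = (cos 150°, sin 150°) = (-0.8660, 0.5000); from cell (4,2)
  next x-line at t=0.5658, next y-line at t=0.8400; Δt_x=1.1547, Δt_y=2.0000
    x: enter (3,2) at t=0.5658
    y: enter (3,3) at t=0.8400
    x: enter (2,3) at t=1.7205
    y: enter (2,4) at t=2.8400
    x: enter (1,4) at t=2.8752
    x: enter (0,4) at t=4.0299 ← occupied
  → r_3 = 4.0299

ranges = [1.1600, 0.4850, 4.0299]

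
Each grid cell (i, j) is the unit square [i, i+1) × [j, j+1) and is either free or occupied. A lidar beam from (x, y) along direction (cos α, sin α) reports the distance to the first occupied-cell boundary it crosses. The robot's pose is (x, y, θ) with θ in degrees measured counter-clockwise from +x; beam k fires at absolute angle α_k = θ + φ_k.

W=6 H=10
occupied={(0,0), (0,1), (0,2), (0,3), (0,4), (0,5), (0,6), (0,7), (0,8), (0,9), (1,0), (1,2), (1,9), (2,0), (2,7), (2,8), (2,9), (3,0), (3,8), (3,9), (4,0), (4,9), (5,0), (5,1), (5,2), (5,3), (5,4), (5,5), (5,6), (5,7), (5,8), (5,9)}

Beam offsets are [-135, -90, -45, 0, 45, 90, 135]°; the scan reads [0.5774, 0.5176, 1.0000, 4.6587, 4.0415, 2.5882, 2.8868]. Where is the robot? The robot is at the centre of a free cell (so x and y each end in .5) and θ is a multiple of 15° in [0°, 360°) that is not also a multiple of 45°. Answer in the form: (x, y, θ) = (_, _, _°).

(x, y, θ) = (4.5, 3.5, 105°)

The pose lattice has 28·16 = 448 candidates. Test each by forward raycasting.
  (4.5, 5.5, 60°): beam 1 = 1.9319 ≠ 0.5774 ✗
  (2.5, 6.5, 255°): beam 2 = 1.5529 ≠ 0.5176 ✗
  (1.5, 6.5, 300°): beam 1 = 0.5176 ≠ 0.5774 ✗
  (4.5, 7.5, 255°): beam 1 = 1.0000 ≠ 0.5774 ✗
  …
  (4.5, 3.5, 105°): r_1=0.5774, r_2=0.5176, r_3=1.0000, r_4=4.6587, r_5=4.0415, r_6=2.5882, r_7=2.8868 — all match ✓
No second candidate reproduces the full scan.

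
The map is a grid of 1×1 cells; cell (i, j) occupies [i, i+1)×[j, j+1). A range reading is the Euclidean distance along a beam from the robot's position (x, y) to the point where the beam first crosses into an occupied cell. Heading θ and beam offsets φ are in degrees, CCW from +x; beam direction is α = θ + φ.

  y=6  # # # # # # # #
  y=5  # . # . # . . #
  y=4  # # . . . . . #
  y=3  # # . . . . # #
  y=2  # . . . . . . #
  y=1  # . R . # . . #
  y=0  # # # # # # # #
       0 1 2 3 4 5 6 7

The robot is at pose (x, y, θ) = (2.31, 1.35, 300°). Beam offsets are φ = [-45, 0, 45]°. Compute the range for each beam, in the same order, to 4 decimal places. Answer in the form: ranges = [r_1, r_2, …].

beam 1: φ=-45°, α=255°
  d=(-0.2588,-0.9659)  start (2,1)  tX=1.1977 tY=0.3623  stride 1/|dx|=3.8637 1/|dy|=1.0353
    cross y-line → (2,0), t=0.3623 (wall)
  → r_1 = 0.3623
beam 2: φ=0°, α=300°
  d=(0.5000,-0.8660)  start (2,1)  tX=1.3800 tY=0.4041  stride 1/|dx|=2.0000 1/|dy|=1.1547
    cross y-line → (2,0), t=0.4041 (wall)
  → r_2 = 0.4041
beam 3: φ=45°, α=345°
  d=(0.9659,-0.2588)  start (2,1)  tX=0.7143 tY=1.3523  stride 1/|dx|=1.0353 1/|dy|=3.8637
    cross x-line → (3,1), t=0.7143
    cross y-line → (3,0), t=1.3523 (wall)
  → r_3 = 1.3523

ranges = [0.3623, 0.4041, 1.3523]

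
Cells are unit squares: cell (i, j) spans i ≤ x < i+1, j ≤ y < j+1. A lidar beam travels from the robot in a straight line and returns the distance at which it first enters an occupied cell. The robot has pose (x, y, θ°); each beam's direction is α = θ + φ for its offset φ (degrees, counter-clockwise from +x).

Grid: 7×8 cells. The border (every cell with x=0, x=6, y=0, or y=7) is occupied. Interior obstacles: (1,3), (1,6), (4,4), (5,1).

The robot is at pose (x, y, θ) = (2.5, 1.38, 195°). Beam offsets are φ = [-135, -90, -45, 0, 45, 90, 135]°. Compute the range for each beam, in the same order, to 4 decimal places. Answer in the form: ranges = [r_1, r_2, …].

ranges = [3.0253, 1.9319, 1.7321, 1.4682, 0.4388, 0.3934, 0.7600]

beam 1: φ=-135°, α=60°
  dir = (cos 60°, sin 60°) = (0.5000, 0.8660); from cell (2,1)
  next x-line at t=1.0000, next y-line at t=0.7159; Δt_x=2.0000, Δt_y=1.1547
    y: enter (2,2) at t=0.7159
    x: enter (3,2) at t=1.0000
    y: enter (3,3) at t=1.8706
    x: enter (4,3) at t=3.0000
    y: enter (4,4) at t=3.0253 ← occupied
  → r_1 = 3.0253
beam 2: φ=-90°, α=105°
  dir = (cos 105°, sin 105°) = (-0.2588, 0.9659); from cell (2,1)
  next x-line at t=1.9319, next y-line at t=0.6419; Δt_x=3.8637, Δt_y=1.0353
    y: enter (2,2) at t=0.6419
    y: enter (2,3) at t=1.6771
    x: enter (1,3) at t=1.9319 ← occupied
  → r_2 = 1.9319
beam 3: φ=-45°, α=150°
  dir = (cos 150°, sin 150°) = (-0.8660, 0.5000); from cell (2,1)
  next x-line at t=0.5774, next y-line at t=1.2400; Δt_x=1.1547, Δt_y=2.0000
    x: enter (1,1) at t=0.5774
    y: enter (1,2) at t=1.2400
    x: enter (0,2) at t=1.7321 ← occupied
  → r_3 = 1.7321
beam 4: φ=0°, α=195°
  dir = (cos 195°, sin 195°) = (-0.9659, -0.2588); from cell (2,1)
  next x-line at t=0.5176, next y-line at t=1.4682; Δt_x=1.0353, Δt_y=3.8637
    x: enter (1,1) at t=0.5176
    y: enter (1,0) at t=1.4682 ← occupied
  → r_4 = 1.4682
beam 5: φ=45°, α=240°
  dir = (cos 240°, sin 240°) = (-0.5000, -0.8660); from cell (2,1)
  next x-line at t=1.0000, next y-line at t=0.4388; Δt_x=2.0000, Δt_y=1.1547
    y: enter (2,0) at t=0.4388 ← occupied
  → r_5 = 0.4388
beam 6: φ=90°, α=285°
  dir = (cos 285°, sin 285°) = (0.2588, -0.9659); from cell (2,1)
  next x-line at t=1.9319, next y-line at t=0.3934; Δt_x=3.8637, Δt_y=1.0353
    y: enter (2,0) at t=0.3934 ← occupied
  → r_6 = 0.3934
beam 7: φ=135°, α=330°
  dir = (cos 330°, sin 330°) = (0.8660, -0.5000); from cell (2,1)
  next x-line at t=0.5774, next y-line at t=0.7600; Δt_x=1.1547, Δt_y=2.0000
    x: enter (3,1) at t=0.5774
    y: enter (3,0) at t=0.7600 ← occupied
  → r_7 = 0.7600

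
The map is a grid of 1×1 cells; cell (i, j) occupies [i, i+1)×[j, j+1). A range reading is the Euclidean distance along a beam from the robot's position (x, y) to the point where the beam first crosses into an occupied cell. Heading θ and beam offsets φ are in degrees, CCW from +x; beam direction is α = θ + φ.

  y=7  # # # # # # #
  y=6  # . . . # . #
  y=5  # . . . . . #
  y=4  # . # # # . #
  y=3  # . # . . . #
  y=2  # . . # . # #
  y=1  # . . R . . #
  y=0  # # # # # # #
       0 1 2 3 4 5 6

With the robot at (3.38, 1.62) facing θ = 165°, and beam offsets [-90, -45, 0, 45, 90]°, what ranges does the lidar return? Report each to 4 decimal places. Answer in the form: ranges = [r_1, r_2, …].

beam 1: φ=-90°, α=75°
  dir = (cos 75°, sin 75°) = (0.2588, 0.9659); from cell (3,1)
  next x-line at t=2.3955, next y-line at t=0.3934; Δt_x=3.8637, Δt_y=1.0353
    y: enter (3,2) at t=0.3934 ← occupied
  → r_1 = 0.3934
beam 2: φ=-45°, α=120°
  dir = (cos 120°, sin 120°) = (-0.5000, 0.8660); from cell (3,1)
  next x-line at t=0.7600, next y-line at t=0.4388; Δt_x=2.0000, Δt_y=1.1547
    y: enter (3,2) at t=0.4388 ← occupied
  → r_2 = 0.4388
beam 3: φ=0°, α=165°
  dir = (cos 165°, sin 165°) = (-0.9659, 0.2588); from cell (3,1)
  next x-line at t=0.3934, next y-line at t=1.4682; Δt_x=1.0353, Δt_y=3.8637
    x: enter (2,1) at t=0.3934
    x: enter (1,1) at t=1.4287
    y: enter (1,2) at t=1.4682
    x: enter (0,2) at t=2.4640 ← occupied
  → r_3 = 2.4640
beam 4: φ=45°, α=210°
  dir = (cos 210°, sin 210°) = (-0.8660, -0.5000); from cell (3,1)
  next x-line at t=0.4388, next y-line at t=1.2400; Δt_x=1.1547, Δt_y=2.0000
    x: enter (2,1) at t=0.4388
    y: enter (2,0) at t=1.2400 ← occupied
  → r_4 = 1.2400
beam 5: φ=90°, α=255°
  dir = (cos 255°, sin 255°) = (-0.2588, -0.9659); from cell (3,1)
  next x-line at t=1.4682, next y-line at t=0.6419; Δt_x=3.8637, Δt_y=1.0353
    y: enter (3,0) at t=0.6419 ← occupied
  → r_5 = 0.6419

ranges = [0.3934, 0.4388, 2.4640, 1.2400, 0.6419]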